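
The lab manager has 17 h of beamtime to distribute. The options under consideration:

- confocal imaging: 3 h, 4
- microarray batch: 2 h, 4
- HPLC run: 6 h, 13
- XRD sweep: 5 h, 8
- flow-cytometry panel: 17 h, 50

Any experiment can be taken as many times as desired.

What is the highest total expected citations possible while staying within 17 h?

50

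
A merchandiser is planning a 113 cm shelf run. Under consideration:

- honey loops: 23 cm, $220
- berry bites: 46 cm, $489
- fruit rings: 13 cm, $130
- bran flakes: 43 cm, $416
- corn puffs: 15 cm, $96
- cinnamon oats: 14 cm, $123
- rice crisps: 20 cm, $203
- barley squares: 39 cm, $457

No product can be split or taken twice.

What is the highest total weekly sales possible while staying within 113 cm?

A density-first pass picks berry bites + rice crisps + barley squares — 1149 at 105 cm.
Replace rice crisps with fruit rings + cinnamon oats: the trade gains 50 net, giving 1199 at 112 cm.
Next best is berry bites + fruit rings + corn puffs + barley squares at 1172 (113 cm) — short by 27.

1199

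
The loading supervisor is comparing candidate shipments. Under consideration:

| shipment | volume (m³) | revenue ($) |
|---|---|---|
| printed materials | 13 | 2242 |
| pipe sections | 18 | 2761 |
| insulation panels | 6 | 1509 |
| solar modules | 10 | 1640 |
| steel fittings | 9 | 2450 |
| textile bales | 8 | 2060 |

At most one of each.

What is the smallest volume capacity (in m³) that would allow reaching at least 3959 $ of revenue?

15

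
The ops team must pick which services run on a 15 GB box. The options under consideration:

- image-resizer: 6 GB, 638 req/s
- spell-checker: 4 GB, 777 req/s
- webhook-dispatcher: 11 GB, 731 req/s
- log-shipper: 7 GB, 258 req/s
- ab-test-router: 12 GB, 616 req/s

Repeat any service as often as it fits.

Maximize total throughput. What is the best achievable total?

2331

Density check — spell-checker 194.25, image-resizer 106.33, webhook-dispatcher 66.45, ab-test-router 51.33 are the best per GB.
Taking 3×spell-checker: 12 GB used, 2331 in throughput.
No other feasible combination exceeds 2331.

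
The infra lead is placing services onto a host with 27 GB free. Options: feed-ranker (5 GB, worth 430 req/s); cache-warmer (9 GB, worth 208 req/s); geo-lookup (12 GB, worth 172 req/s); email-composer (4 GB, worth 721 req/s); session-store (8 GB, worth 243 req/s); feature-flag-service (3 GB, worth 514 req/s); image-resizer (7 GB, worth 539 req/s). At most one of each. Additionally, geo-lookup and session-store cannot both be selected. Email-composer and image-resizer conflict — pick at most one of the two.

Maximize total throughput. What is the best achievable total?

1908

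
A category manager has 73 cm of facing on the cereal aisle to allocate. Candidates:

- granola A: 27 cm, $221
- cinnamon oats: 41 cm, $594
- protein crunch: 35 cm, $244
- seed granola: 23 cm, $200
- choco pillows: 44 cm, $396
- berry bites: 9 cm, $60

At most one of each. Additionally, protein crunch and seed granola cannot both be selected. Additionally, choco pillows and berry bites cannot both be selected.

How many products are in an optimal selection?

Best achievable weekly sales is 854.
cinnamon oats + seed granola + berry bites hits 854 at 73 cm.
Any selection reaching 854 contains exactly 3 products.

3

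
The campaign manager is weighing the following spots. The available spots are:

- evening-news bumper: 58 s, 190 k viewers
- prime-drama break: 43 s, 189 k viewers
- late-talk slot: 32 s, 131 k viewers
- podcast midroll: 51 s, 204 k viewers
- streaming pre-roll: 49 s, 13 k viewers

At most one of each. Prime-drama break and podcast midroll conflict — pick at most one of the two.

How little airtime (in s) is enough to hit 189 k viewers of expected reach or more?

43

Need the lightest bundle worth ≥ 189.
prime-drama break reaches 189 using 43 s.
Any bundle with less than 43 s falls short of 189.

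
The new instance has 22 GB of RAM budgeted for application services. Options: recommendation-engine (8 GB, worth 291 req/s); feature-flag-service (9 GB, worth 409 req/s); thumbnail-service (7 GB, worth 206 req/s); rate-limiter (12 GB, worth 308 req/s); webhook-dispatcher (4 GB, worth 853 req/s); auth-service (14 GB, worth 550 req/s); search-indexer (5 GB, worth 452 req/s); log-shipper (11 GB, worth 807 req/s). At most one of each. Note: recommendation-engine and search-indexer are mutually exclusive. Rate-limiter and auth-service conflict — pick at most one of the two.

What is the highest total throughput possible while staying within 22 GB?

Ranking by ratio (throughput/GB): webhook-dispatcher 213.25, search-indexer 90.40, log-shipper 73.36.
Webhook-dispatcher + search-indexer + log-shipper uses 20 of the 22 GB and totals 2112.
No other feasible combination exceeds 2112.

2112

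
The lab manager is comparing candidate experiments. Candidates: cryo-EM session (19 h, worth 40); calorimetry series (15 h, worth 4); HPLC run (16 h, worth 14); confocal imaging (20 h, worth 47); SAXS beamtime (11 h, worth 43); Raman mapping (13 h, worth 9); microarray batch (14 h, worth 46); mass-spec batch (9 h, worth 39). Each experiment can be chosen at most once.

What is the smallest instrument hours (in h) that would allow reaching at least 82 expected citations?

Minimise h subject to total expected citations ≥ 82.
SAXS beamtime + mass-spec batch: 82 expected citations at 20 h.
No combination under 20 h hits 82.

20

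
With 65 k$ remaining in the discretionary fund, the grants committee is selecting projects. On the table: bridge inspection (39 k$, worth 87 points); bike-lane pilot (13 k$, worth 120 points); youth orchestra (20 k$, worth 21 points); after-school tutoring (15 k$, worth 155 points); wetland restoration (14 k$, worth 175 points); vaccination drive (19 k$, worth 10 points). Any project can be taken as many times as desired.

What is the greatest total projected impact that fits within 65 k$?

700

Taking 4×wetland restoration: 56 k$ used, 700 in projected impact.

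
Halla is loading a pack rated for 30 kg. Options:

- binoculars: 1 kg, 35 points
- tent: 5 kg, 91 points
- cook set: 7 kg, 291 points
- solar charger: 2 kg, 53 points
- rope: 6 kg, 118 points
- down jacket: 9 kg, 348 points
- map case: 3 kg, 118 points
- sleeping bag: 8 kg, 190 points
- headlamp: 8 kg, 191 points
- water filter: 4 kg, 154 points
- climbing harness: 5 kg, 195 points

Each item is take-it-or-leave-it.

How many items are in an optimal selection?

6

Best achievable utility is 1159.
For example cook set + solar charger + down jacket + map case + water filter + climbing harness achieves it, using 30 kg.
Every optimal selection uses 6 items.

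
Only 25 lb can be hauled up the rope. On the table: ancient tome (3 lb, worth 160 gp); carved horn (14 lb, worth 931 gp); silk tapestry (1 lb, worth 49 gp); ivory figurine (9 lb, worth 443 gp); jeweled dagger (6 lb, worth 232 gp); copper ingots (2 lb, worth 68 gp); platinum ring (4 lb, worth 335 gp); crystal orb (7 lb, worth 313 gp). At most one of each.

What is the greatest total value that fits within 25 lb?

The ratio heuristic lands on ancient tome + carved horn + silk tapestry + copper ingots + platinum ring (1543) but leaves 1 lb idle.
The 6 lb tied up in ancient tome and silk tapestry and copper ingots is better spent on crystal orb — total rises to 1579 (25 lb).

1579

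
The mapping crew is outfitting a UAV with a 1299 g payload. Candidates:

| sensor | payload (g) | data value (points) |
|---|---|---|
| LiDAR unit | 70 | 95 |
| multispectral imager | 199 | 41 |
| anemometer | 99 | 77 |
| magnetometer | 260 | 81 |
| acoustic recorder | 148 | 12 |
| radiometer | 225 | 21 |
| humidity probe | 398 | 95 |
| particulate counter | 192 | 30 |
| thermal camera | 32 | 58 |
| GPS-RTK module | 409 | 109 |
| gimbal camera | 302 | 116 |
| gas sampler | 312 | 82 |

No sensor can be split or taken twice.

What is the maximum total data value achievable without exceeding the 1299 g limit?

550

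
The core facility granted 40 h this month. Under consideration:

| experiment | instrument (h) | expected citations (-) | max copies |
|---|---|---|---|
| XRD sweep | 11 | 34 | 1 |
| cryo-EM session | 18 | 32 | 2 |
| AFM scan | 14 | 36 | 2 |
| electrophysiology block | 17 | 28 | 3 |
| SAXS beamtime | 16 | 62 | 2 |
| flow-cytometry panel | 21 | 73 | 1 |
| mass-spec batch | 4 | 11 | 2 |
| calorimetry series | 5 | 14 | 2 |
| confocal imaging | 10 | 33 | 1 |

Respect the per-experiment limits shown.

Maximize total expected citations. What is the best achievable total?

Taking the top-ratio experiments first gives 2×SAXS beamtime + calorimetry series for 138 (37 h).
Dropping calorimetry series frees 5 h; slotting in 2×mass-spec batch (8 h) lifts the total to 146 at 40 h.

146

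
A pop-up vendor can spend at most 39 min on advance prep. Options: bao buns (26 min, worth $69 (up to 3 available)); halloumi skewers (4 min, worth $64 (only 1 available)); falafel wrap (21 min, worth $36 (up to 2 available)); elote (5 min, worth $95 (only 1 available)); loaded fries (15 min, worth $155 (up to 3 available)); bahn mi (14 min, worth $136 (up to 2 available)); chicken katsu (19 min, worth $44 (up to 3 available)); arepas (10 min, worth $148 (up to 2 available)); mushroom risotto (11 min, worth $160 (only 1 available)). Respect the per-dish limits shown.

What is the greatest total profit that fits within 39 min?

551

By profit per min: elote 19.00, halloumi skewers 16.00, arepas 14.80, mushroom risotto 14.55 lead.
Taking the top-ratio dishes first gives halloumi skewers + elote + 2×arepas for 455 (29 min).
Replace halloumi skewers with mushroom risotto: the trade gains 96 net, giving 551 at 36 min.
Nothing else within 39 min beats 551.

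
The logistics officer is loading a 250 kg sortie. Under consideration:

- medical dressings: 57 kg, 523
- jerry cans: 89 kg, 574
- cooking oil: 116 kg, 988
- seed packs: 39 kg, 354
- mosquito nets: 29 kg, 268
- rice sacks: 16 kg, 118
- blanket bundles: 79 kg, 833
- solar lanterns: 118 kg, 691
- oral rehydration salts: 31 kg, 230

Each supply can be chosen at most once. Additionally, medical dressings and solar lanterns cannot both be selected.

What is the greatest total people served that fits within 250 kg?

Taking the top-ratio supplies first gives medical dressings + seed packs + mosquito nets + blanket bundles + oral rehydration salts for 2208 (235 kg).
But cooking oil + seed packs + rice sacks + blanket bundles fits in 250 kg and reaches 2293.
An exhaustive check of the 512 subsets confirms 2293.

2293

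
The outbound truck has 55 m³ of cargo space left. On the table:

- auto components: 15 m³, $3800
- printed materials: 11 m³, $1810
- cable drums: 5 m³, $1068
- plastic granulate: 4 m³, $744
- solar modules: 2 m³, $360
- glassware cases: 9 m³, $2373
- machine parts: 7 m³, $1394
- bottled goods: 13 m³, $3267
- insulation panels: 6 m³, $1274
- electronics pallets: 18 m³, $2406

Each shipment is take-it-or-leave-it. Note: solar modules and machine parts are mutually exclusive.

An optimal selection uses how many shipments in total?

6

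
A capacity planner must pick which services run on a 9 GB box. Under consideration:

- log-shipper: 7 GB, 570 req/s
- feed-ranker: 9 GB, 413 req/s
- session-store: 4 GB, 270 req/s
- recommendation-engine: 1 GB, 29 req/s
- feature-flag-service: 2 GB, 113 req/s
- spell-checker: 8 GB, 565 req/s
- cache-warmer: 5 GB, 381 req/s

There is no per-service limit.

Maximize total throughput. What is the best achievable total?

683

Best packing: log-shipper + feature-flag-service — 9 GB, 683 total.
Nothing else within 9 GB beats 683.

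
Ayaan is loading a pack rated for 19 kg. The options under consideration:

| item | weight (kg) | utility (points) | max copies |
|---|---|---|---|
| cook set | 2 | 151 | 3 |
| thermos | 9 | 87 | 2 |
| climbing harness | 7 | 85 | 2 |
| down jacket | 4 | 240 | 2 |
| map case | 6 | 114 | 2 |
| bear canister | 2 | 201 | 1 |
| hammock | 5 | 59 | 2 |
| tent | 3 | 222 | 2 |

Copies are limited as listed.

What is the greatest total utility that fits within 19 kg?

A density-first pass picks 3×cook set + down jacket + bear canister + 2×tent — 1338 at 18 kg.
Replace tent with down jacket: the trade gains 18 net, giving 1356 at 19 kg.
No other feasible combination exceeds 1356.

1356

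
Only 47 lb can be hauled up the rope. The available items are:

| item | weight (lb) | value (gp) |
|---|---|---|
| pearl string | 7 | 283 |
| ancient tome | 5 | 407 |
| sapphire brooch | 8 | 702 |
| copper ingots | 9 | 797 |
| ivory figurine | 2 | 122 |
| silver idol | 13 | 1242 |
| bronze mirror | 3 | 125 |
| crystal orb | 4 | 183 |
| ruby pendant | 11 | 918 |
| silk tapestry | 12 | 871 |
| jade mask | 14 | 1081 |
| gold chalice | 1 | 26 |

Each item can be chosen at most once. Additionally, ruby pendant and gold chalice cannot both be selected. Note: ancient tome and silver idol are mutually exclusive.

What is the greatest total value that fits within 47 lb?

4038

Best packing: copper ingots + silver idol + ruby pendant + jade mask — 47 lb, 4038 total.
That's the maximum — no feasible swap from here does better than 4038.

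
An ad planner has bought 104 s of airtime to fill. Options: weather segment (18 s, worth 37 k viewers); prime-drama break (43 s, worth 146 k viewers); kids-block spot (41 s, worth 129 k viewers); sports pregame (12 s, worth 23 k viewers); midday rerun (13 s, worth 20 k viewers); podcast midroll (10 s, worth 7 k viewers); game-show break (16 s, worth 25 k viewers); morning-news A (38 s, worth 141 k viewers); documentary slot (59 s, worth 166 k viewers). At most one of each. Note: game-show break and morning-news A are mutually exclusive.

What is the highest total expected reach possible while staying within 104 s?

324

Weather segment + prime-drama break + morning-news A uses 99 of the 104 s and totals 324.
Every other selection either busts 104 s or breaks a pairing rule or fails to beat 324.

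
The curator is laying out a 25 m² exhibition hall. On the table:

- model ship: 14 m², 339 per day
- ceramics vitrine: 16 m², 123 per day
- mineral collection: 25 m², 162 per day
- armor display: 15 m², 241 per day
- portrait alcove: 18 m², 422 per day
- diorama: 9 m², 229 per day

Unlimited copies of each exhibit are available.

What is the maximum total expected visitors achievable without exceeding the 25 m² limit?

A density-first pass picks 2×diorama — 458 at 18 m².
The 9 m² tied up in diorama is better spent on model ship — total rises to 568 (23 m²).
The spare 2 m² is too small for any remaining exhibit, and no exchange beats 568.

568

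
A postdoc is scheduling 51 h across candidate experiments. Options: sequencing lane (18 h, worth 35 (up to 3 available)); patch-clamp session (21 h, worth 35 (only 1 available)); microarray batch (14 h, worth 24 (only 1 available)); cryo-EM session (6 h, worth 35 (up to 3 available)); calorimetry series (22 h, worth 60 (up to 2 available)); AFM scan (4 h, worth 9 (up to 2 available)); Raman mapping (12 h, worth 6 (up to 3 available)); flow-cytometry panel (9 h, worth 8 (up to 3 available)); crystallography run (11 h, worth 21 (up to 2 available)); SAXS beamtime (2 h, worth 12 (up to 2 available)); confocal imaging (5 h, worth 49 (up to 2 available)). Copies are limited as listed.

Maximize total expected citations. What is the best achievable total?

The ratio ordering already packs tightly: 3×cryo-EM session + 2×AFM scan + crystallography run + 2×SAXS beamtime + 2×confocal imaging, 51 h, 266.
Nothing else within 51 h beats 266.

266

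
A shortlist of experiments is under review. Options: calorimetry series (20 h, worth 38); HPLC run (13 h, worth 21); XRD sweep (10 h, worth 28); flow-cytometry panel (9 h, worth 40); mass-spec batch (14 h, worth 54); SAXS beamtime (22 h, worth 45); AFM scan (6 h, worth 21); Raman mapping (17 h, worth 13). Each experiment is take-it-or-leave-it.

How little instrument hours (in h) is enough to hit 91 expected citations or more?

Look for the lowest-instrument combination reaching 91.
flow-cytometry panel + mass-spec batch reaches 94 using 23 h.
Any bundle with less than 23 h falls short of 91.

23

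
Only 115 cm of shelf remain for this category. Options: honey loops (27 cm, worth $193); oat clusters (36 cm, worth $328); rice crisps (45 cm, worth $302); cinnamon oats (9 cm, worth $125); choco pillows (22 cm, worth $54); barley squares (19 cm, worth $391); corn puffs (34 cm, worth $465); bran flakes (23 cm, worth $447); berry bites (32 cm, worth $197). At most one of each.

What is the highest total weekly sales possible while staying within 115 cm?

The ratio heuristic lands on honey loops + cinnamon oats + barley squares + corn puffs + bran flakes (1621) but leaves 3 cm idle.
Replace honey loops and cinnamon oats with oat clusters: the trade gains 10 net, giving 1631 at 112 cm.

1631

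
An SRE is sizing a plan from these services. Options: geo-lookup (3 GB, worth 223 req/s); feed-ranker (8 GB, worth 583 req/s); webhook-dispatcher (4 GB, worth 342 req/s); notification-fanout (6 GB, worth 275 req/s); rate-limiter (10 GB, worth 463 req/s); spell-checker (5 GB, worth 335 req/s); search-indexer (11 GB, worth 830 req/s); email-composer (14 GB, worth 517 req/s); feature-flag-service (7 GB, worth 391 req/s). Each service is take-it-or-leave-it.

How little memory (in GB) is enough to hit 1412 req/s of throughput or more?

19

Minimise GB subject to total throughput ≥ 1412.
feed-ranker + search-indexer reaches 1413 using 19 GB.
No combination under 19 GB hits 1412.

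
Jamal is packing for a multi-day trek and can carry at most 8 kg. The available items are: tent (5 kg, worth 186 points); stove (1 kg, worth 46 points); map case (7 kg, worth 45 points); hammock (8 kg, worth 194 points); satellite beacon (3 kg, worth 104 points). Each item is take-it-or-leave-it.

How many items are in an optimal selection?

2

The maximum utility within 8 kg is 290.
tent + satellite beacon hits 290 at 8 kg.
Any selection reaching 290 contains exactly 2 items.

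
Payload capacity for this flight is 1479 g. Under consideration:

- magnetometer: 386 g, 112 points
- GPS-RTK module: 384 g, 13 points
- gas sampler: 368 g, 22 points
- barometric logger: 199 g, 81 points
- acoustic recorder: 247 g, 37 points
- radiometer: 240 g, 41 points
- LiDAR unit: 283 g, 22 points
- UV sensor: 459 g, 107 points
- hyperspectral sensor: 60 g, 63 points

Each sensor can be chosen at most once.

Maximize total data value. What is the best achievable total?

Density check — hyperspectral sensor 1.05, barometric logger 0.41, magnetometer 0.29 are the best per g.
The ratio ordering already packs tightly: magnetometer + barometric logger + radiometer + UV sensor + hyperspectral sensor, 1344 g, 404.

404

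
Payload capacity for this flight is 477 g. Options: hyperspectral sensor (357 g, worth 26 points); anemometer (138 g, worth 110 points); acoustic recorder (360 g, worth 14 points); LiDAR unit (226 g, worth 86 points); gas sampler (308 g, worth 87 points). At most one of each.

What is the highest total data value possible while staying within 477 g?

197

Density check — anemometer 0.80, LiDAR unit 0.38, gas sampler 0.28 are the best per g.
The ratio heuristic lands on anemometer + LiDAR unit (196) but leaves 113 g idle.
The 226 g tied up in LiDAR unit is better spent on gas sampler — total rises to 197 (446 g).
Next best is anemometer + LiDAR unit at 196 (364 g) — short by 1.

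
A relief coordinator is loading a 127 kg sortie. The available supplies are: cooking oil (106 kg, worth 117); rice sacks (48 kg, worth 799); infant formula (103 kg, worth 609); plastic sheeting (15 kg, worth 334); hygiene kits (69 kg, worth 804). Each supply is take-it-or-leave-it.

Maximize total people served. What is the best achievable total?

1603

Ranking by ratio (people served/kg): plastic sheeting 22.27, rice sacks 16.65, hygiene kits 11.65.
Filling by ratio: rice sacks + plastic sheeting for 1133, with 64 kg left unused.
Replace plastic sheeting with hygiene kits: the trade gains 470 net, giving 1603 at 117 kg.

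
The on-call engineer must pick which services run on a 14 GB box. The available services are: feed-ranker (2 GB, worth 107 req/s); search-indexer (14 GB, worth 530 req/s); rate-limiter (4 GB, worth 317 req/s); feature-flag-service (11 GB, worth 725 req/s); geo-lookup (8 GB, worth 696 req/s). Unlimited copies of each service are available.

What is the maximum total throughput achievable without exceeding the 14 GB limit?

1120

Feed-ranker + rate-limiter + geo-lookup uses 14 of the 14 GB and totals 1120.
Nothing else within 14 GB beats 1120.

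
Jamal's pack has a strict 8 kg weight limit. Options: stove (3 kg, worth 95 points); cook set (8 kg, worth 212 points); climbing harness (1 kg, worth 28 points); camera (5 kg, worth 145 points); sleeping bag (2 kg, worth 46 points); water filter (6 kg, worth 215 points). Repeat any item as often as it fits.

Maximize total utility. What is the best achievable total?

271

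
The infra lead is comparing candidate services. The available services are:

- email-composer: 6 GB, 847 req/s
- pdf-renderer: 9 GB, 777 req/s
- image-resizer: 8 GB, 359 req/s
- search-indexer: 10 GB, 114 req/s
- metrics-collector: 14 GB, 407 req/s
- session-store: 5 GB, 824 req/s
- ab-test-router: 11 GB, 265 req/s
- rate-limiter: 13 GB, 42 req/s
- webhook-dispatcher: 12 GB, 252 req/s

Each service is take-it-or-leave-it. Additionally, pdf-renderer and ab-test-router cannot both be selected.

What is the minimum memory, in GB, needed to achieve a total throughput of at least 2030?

Look for the lowest-memory combination reaching 2030.
email-composer + image-resizer + session-store reaches 2030 using 19 GB.
Any bundle with less than 19 GB falls short of 2030.

19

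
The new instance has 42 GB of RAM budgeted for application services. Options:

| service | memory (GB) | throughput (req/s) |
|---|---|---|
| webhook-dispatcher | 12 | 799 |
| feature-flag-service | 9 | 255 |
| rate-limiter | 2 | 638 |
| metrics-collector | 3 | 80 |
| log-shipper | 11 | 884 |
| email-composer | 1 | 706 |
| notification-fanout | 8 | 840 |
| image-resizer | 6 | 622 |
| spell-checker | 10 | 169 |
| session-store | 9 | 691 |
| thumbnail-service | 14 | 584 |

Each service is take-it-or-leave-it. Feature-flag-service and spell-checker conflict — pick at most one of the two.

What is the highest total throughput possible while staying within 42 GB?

4489

By throughput per GB: email-composer 706.00, rate-limiter 319.00, notification-fanout 105.00, image-resizer 103.67 lead.
Greedy by ratio would take rate-limiter + metrics-collector + log-shipper + email-composer + notification-fanout + image-resizer + session-store: 40 GB used, total 4461.
The 12 GB tied up in metrics-collector and session-store is better spent on webhook-dispatcher — total rises to 4489 (40 GB).
The closest alternative, rate-limiter + metrics-collector + log-shipper + email-composer + notification-fanout + image-resizer + session-store, reaches only 4461.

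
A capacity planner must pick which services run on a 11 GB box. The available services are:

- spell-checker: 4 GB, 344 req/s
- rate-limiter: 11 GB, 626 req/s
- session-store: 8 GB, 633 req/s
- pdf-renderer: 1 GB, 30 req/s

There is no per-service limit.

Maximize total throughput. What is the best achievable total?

778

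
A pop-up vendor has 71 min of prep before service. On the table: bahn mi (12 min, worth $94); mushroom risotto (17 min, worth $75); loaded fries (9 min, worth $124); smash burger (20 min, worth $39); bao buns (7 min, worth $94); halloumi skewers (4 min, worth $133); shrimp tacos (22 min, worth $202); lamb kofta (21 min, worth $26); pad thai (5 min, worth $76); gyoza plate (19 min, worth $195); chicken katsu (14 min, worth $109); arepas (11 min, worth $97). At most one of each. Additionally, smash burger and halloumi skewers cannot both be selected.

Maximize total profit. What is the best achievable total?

Ranking by ratio (profit/min): halloumi skewers 33.25, pad thai 15.20, loaded fries 13.78.
Taking the top-ratio dishes first gives loaded fries + bao buns + halloumi skewers + shrimp tacos + pad thai + gyoza plate for 824 (66 min).
Replace shrimp tacos with chicken katsu + arepas: the trade gains 4 net, giving 828 at 69 min.
The closest alternative, loaded fries + halloumi skewers + shrimp tacos + pad thai + gyoza plate + arepas, reaches only 827.

828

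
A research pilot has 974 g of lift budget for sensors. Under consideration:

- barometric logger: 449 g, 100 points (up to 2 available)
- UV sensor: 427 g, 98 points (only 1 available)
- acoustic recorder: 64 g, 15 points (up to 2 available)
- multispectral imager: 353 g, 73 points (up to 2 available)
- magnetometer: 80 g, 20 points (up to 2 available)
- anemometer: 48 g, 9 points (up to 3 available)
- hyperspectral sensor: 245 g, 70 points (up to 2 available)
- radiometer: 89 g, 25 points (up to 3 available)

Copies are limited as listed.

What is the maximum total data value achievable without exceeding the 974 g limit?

265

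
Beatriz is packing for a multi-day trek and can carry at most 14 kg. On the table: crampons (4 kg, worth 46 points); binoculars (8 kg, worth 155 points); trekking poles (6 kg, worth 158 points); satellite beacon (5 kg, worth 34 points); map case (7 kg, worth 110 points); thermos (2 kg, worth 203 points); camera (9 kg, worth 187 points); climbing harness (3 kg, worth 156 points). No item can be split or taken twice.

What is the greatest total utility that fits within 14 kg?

The ratio heuristic lands on trekking poles + thermos + climbing harness (517) but leaves 3 kg idle.
The 6 kg tied up in trekking poles is better spent on camera — total rises to 546 (14 kg).

546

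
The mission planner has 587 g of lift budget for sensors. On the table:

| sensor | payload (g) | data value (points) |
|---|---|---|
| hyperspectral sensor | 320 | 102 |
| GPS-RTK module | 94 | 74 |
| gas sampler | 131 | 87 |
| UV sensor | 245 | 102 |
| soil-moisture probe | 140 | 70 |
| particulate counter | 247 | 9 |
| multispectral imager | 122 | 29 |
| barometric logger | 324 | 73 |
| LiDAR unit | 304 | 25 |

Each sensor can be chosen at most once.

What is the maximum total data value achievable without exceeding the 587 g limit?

263

Filling by ratio: GPS-RTK module + gas sampler + soil-moisture probe + multispectral imager for 260, with 100 g left unused.
Replace soil-moisture probe and multispectral imager with hyperspectral sensor: the trade gains 3 net, giving 263 at 545 g.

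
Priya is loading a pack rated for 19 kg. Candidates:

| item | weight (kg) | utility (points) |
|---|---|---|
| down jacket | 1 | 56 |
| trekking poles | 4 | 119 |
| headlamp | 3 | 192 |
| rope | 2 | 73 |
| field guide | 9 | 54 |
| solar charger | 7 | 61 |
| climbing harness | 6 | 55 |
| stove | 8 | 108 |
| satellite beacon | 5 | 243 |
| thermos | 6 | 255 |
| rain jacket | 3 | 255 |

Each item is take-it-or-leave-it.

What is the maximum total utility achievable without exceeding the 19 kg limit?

Taking the top-ratio items first gives down jacket + headlamp + satellite beacon + thermos + rain jacket for 1001 (18 kg).
The 1 kg tied up in down jacket is better spent on rope — total rises to 1018 (19 kg).
No other feasible combination exceeds 1018.

1018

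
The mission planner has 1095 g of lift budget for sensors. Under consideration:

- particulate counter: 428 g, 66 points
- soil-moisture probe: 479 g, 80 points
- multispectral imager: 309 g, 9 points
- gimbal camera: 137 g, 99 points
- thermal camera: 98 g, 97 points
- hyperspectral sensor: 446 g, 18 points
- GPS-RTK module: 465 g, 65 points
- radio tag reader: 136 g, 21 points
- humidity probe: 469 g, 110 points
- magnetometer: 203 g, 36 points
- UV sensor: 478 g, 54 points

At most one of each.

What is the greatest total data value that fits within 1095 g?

Ranking by ratio (data value/g): thermal camera 0.99, gimbal camera 0.72, humidity probe 0.23, magnetometer 0.18.
Best packing: gimbal camera + thermal camera + radio tag reader + humidity probe + magnetometer — 1043 g, 363 total.

363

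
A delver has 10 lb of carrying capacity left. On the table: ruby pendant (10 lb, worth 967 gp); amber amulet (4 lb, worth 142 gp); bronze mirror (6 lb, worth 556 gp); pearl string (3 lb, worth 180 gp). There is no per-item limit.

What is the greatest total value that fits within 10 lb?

Ruby pendant uses 10 of the 10 lb and totals 967.
Every other selection either busts 10 lb or fails to beat 967.

967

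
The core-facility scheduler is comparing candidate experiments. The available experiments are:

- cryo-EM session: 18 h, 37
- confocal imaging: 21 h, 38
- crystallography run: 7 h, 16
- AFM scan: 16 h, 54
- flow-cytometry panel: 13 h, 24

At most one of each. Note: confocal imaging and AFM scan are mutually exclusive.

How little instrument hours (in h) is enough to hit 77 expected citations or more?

29

Look for the lowest-instrument combination reaching 77.
AFM scan + flow-cytometry panel: 78 expected citations at 29 h.
Any bundle with less than 29 h falls short of 77.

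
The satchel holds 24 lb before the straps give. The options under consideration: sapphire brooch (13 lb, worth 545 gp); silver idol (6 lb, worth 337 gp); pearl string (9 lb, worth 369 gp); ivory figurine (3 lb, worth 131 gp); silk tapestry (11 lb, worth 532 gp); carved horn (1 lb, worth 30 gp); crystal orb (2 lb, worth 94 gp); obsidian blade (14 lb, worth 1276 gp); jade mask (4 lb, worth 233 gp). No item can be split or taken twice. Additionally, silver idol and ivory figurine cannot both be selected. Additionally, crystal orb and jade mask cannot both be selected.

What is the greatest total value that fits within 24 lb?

1846

The ratio ordering already packs tightly: silver idol + obsidian blade + jade mask, 24 lb, 1846.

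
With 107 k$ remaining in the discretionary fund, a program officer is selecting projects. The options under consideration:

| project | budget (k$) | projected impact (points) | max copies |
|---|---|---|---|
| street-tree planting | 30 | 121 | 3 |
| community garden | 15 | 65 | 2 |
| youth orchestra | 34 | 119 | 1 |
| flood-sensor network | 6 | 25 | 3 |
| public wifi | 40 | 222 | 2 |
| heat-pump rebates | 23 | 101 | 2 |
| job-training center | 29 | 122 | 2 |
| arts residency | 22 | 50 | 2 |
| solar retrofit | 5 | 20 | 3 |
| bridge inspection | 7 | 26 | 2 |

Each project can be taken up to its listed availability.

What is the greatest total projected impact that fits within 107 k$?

Density check — public wifi 5.55, heat-pump rebates 4.39, community garden 4.33, job-training center 4.21 are the best per k$.
The ratio heuristic lands on 2×public wifi + heat-pump rebates (545) but leaves 4 k$ idle.
The 23 k$ tied up in heat-pump rebates is better spent on community garden + 2×flood-sensor network — total rises to 559 (107 k$).
Nothing else within 107 k$ beats 559.

559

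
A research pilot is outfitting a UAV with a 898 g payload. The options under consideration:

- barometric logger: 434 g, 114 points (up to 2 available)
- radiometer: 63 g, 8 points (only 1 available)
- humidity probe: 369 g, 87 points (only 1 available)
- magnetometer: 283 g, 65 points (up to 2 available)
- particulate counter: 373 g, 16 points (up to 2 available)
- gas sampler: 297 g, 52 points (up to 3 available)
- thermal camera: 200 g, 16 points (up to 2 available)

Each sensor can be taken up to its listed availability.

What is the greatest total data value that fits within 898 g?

2×barometric logger uses 868 of the 898 g and totals 228.
No other feasible combination exceeds 228.

228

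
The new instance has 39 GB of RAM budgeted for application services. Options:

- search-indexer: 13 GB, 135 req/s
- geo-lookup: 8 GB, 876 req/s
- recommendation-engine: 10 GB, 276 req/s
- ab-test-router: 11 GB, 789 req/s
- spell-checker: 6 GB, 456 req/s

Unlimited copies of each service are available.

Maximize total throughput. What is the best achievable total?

4×geo-lookup + spell-checker uses 38 of the 39 GB and totals 3960.
Nothing else within 39 GB beats 3960.

3960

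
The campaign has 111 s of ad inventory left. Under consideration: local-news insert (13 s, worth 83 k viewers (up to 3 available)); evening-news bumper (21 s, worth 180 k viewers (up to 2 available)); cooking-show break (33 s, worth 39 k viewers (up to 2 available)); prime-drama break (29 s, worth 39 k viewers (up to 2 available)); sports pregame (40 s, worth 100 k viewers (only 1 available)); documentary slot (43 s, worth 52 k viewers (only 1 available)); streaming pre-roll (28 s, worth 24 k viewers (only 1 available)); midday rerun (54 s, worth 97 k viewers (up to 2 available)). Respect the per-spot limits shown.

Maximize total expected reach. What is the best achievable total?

648

Taking 3×local-news insert + 2×evening-news bumper + prime-drama break: 110 s used, 648 in expected reach.
Nothing else within 111 s beats 648.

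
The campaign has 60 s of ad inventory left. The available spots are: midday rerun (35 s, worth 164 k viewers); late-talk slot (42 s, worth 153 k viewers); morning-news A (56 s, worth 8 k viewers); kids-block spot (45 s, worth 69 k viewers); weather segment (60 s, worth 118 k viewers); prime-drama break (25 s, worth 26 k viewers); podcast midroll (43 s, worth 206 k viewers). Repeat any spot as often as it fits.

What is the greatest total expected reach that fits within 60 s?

206

Best packing: podcast midroll — 43 s, 206 total.
That's the maximum — no swap from here does better than 206.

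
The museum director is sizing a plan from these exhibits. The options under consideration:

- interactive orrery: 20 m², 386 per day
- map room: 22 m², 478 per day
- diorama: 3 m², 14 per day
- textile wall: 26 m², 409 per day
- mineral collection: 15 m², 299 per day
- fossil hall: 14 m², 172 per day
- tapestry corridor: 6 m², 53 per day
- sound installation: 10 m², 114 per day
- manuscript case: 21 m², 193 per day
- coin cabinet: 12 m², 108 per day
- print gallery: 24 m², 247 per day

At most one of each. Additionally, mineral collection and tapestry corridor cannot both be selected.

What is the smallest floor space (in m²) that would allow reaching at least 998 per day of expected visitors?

Look for the lowest-floor combination reaching 998.
interactive orrery + map room + fossil hall reaches 1036 using 56 m².
Any bundle with less than 56 m² falls short of 998.

56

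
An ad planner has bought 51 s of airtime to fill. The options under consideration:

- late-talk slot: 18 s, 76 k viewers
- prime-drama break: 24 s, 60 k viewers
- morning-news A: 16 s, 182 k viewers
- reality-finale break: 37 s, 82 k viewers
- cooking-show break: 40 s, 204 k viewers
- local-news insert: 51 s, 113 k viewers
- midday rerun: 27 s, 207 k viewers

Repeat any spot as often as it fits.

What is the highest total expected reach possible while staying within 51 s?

546

Density check — morning-news A 11.38, midday rerun 7.67, cooking-show break 5.10, late-talk slot 4.22 are the best per s.
The ratio ordering already packs tightly: 3×morning-news A, 48 s, 546.
That's the maximum — no swap from here does better than 546.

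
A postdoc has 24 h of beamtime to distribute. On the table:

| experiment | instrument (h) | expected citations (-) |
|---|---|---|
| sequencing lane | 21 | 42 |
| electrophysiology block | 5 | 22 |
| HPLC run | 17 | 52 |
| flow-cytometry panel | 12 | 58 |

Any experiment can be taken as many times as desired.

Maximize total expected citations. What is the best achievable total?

116

Density check — flow-cytometry panel 4.83, electrophysiology block 4.40, HPLC run 3.06, sequencing lane 2.00 are the best per h.
2×flow-cytometry panel uses 24 of the 24 h and totals 116.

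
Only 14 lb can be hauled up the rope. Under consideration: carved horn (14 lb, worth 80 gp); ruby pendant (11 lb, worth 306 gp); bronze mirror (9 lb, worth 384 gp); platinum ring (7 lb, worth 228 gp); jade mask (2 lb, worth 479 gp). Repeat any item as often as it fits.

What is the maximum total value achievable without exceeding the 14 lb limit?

3353

Density check — jade mask 239.50, bronze mirror 42.67, platinum ring 32.57 are the best per lb.
Taking 7×jade mask: 14 lb used, 3353 in value.
That's the maximum — no swap from here does better than 3353.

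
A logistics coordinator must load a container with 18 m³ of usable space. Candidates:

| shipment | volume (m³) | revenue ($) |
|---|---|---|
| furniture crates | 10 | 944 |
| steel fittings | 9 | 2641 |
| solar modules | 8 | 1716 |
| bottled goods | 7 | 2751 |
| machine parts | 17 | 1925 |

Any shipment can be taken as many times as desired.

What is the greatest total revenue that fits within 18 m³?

By revenue per m³: bottled goods 393.00, steel fittings 293.44, solar modules 214.50, machine parts 113.24 lead.
The ratio ordering already packs tightly: 2×bottled goods, 14 m³, 5502.

5502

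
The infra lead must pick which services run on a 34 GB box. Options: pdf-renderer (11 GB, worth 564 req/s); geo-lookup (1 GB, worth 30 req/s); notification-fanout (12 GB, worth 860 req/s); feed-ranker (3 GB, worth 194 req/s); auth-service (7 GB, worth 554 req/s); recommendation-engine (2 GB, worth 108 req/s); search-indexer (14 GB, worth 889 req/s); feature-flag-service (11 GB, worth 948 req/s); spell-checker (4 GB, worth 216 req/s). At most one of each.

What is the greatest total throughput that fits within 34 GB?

2586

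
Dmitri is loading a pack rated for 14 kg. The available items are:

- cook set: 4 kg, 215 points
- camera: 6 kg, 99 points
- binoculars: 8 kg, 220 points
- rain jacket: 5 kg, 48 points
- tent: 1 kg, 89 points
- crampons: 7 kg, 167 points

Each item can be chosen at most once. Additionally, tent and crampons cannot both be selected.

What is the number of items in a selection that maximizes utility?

3

Optimal total is 524.
cook set + binoculars + tent hits 524 at 13 kg.
All optima have 3 items.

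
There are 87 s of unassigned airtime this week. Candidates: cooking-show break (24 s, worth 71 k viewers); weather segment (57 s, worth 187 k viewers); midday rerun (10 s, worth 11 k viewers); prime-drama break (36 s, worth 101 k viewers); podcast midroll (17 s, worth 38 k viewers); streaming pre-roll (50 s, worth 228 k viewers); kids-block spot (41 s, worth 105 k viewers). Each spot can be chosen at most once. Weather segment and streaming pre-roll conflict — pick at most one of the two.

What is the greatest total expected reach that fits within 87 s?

Filling by ratio: cooking-show break + midday rerun + streaming pre-roll for 310, with 3 s left unused.
Dropping cooking-show break and midday rerun frees 34 s; slotting in prime-drama break (36 s) lifts the total to 329 at 86 s.

329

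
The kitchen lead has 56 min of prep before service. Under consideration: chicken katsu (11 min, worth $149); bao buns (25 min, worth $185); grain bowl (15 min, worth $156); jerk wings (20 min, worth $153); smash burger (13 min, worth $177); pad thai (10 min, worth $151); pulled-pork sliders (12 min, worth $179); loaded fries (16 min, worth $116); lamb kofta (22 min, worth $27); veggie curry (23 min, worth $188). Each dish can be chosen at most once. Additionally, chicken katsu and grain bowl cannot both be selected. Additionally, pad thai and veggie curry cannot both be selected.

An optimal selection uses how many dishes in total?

4

Optimal total is 663.
One optimal bundle: grain bowl + smash burger + pad thai + pulled-pork sliders (50 min).
Any selection reaching 663 contains exactly 4 dishes.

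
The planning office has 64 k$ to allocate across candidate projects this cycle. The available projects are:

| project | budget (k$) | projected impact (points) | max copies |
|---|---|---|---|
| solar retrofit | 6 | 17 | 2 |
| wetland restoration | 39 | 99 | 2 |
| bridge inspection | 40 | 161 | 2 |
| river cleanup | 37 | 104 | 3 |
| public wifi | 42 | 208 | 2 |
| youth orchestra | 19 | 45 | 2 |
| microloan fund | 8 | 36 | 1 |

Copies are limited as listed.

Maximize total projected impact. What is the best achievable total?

The ratio ordering already packs tightly: 2×solar retrofit + public wifi + microloan fund, 62 k$, 278.

278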